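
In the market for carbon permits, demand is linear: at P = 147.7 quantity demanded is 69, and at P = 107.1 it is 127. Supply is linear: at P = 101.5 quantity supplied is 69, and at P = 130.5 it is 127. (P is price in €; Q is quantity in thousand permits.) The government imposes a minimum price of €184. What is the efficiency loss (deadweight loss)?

Demand slope = (107.1 − 147.7)/(127 − 69) = −0.7, so P = 196 − 0.7Q.
Supply slope = (130.5 − 101.5)/(127 − 69) = 0.5, so P = 67 + 0.5Q.
Competitive equilibrium: 196 − 0.7Q = 67 + 0.5Q → Q* = 107.5, P* = 120.75.
At the floor P = 184, quantity demanded = (196 − 184)/0.7 = 17.14286.
Sellers' marginal cost at Q' = 17.14286: 67 + 0.5·17.14286 = 75.57143.
ΔQ = 107.5 − 17.14286 = 90.35714; wedge = 184 − 75.57143 = 108.42857.
DWL = ½ × 90.35714 × 108.42857 = €4898.65 thousand.

€4898.65 thousand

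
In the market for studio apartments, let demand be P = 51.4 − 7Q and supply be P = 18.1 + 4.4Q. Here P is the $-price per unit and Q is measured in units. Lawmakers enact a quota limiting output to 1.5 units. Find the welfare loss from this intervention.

$11.51

Competitive equilibrium: 51.4 − 7Q = 18.1 + 4.4Q → Q* = 2.9211, P* = 30.9526.
At Q = 1.5: demand price = 51.4 − 7·1.5 = 40.9; supply price = 18.1 + 4.4·1.5 = 24.7.
ΔQ = 2.9211 − 1.5 = 1.4211; wedge = 40.9 − 24.7 = 16.2.
The triangle = ½ × 1.4211 × 16.2 = $11.51.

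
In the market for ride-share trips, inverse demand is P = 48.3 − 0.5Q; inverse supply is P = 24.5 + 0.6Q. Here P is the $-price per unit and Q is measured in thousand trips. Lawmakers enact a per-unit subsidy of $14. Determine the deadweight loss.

Competitive equilibrium: 48.3 − 0.5Q = 24.5 + 0.6Q → Q* = 21.6364, P* = 37.4818.
The subsidy lowers effective supply by 14: P = 10.5 + 0.6Q.
New quantity: 48.3 − 0.5Q = 10.5 + 0.6Q → Q' = 34.3636.
Overproduction ΔQ = 34.3636 − 21.6364 = 12.7272; wedge = subsidy = 14.
Deadweight loss = ½ × 12.7272 × 14 = $89.09 thousand.

$89.09 thousand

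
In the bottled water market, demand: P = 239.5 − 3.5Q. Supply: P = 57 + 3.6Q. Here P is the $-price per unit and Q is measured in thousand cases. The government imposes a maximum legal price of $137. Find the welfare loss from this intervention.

Competitive equilibrium: 239.5 − 3.5Q = 57 + 3.6Q → Q* = 25.7042, P* = 149.5352.
At the ceiling P = 137, quantity supplied = (137 − 57)/3.6 = 22.2222.
Willingness to pay at Q' = 22.2222: 239.5 − 3.5·22.2222 = 161.7223.
ΔQ = 25.7042 − 22.2222 = 3.482; wedge = 161.7223 − 137 = 24.7223.
Welfare loss = ½ × 3.482 × 24.7223 = $43.04 thousand.

$43.04 thousand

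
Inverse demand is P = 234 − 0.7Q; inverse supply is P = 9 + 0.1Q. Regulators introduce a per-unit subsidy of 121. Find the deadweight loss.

9150.625

Competitive equilibrium: 234 − 0.7Q = 9 + 0.1Q → Q* = 281.25, P* = 37.125.
The subsidy lowers effective supply by 121: P = 0.1Q − 112.
New quantity: 234 − 0.7Q = 0.1Q − 112 → Q' = 432.5.
Overproduction ΔQ = 432.5 − 281.25 = 151.25; wedge = subsidy = 121.
Welfare loss = ½ × 151.25 × 121 = 9150.625.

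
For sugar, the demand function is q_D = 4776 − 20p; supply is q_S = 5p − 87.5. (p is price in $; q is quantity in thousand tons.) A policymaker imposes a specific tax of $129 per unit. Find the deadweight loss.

$33282 thousand

In inverse form: demand p = 238.8 − 0.05q, supply p = 17.5 + 0.2q.
Competitive equilibrium: 238.8 − 0.05q = 17.5 + 0.2q → q* = 885.2, p* = 194.54.
With the tax, the buyer price exceeds the seller price by 129: (238.8 − 0.05q) − (17.5 + 0.2q) = 129 → q' = 369.2.
Δq = 885.2 − 369.2 = 516; the wedge equals the tax, 129.
Welfare loss = ½ × 516 × 129 = $33282 thousand.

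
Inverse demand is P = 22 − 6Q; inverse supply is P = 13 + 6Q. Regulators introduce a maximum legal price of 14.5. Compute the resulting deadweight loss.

1.50

Competitive equilibrium: 22 − 6Q = 13 + 6Q → Q* = 0.75, P* = 17.5.
At the ceiling P = 14.5, quantity supplied = (14.5 − 13)/6 = 0.25.
Willingness to pay at Q' = 0.25: 22 − 6·0.25 = 20.5.
ΔQ = 0.75 − 0.25 = 0.5; wedge = 20.5 − 14.5 = 6.
Welfare loss = ½ × 0.5 × 6 = 1.50.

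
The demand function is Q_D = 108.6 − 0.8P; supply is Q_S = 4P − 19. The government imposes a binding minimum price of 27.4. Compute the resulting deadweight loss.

In inverse form: demand P = 135.75 − 1.25Q, supply P = 4.75 + 0.25Q.
Competitive equilibrium: 135.75 − 1.25Q = 4.75 + 0.25Q → Q* = 87.3333, P* = 26.5833.
At the floor P = 27.4, quantity demanded = (135.75 − 27.4)/1.25 = 86.68.
Sellers' marginal cost at Q' = 86.68: 4.75 + 0.25·86.68 = 26.42.
ΔQ = 87.3333 − 86.68 = 0.6533; wedge = 27.4 − 26.42 = 0.98.
Welfare loss = ½ × 0.6533 × 0.98 = 0.32.

0.32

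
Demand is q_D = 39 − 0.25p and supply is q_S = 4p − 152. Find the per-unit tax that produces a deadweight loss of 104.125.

In inverse form: demand p = 156 − 4q, supply p = 38 + 0.25q.
Competitive equilibrium: 156 − 4q = 38 + 0.25q → q* = 27.7647, p* = 44.9412.
A tax t gives Δq = t/4.25 and wedge t, so DWL = t²/8.5.
t²/8.5 = 104.125 → t² = 885.0625 → t = 29.75.

29.75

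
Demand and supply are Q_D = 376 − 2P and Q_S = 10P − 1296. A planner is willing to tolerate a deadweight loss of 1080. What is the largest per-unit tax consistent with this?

36

In inverse form: demand P = 188 − 0.5Q, supply P = 129.6 + 0.1Q.
Competitive equilibrium: 188 − 0.5Q = 129.6 + 0.1Q → Q* = 97.3333, P* = 139.3333.
A tax t gives ΔQ = t/0.6 and wedge t, so DWL = t²/1.2.
t²/1.2 = 1080 → t² = 1296 → t = 36.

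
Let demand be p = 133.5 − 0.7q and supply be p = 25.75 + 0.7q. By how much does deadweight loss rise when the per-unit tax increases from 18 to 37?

Competitive equilibrium: 133.5 − 0.7q = 25.75 + 0.7q → q* = 76.9643, p* = 79.625.
For a per-unit tax t: Δq = t/1.4, so DWL = ½·t·(t/1.4) = t²/2.8.
At t = 18: DWL = 115.7143. At t = 37: DWL = 488.9286.
Increase = 488.9286 − 115.7143 = 373.21.

373.21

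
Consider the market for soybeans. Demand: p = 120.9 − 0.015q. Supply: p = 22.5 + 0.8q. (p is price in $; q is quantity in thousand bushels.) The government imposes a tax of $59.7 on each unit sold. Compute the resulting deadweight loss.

$2186.56 thousand

Competitive equilibrium: 120.9 − 0.015q = 22.5 + 0.8q → q* = 120.7362, p* = 119.089.
With the tax, the buyer price exceeds the seller price by 59.7: (120.9 − 0.015q) − (22.5 + 0.8q) = 59.7 → q' = 47.4847.
Δq = 120.7362 − 47.4847 = 73.2515; the wedge equals the tax, 59.7.
Welfare loss = ½ × 73.2515 × 59.7 = $2186.56 thousand.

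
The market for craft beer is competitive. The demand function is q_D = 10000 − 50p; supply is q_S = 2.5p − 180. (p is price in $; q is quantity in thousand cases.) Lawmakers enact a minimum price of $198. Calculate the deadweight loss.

$8804.76 thousand

In inverse form: demand p = 200 − 0.02q, supply p = 72 + 0.4q.
Competitive equilibrium: 200 − 0.02q = 72 + 0.4q → q* = 304.7619, p* = 193.9048.
At the floor p = 198, quantity demanded = (200 − 198)/0.02 = 100.
Sellers' marginal cost at q' = 100: 72 + 0.4·100 = 112.
Δq = 304.7619 − 100 = 204.7619; wedge = 198 − 112 = 86.
DWL = ½ × 204.7619 × 86 = $8804.76 thousand.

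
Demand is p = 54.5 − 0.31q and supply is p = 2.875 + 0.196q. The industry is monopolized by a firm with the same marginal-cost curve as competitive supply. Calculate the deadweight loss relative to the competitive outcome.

380.09

Competitive equilibrium: 54.5 − 0.31q = 2.875 + 0.196q → q* = 102.0257, p* = 22.872.
Marginal revenue: MR = 54.5 − 0.62q. Set MR = MC: 54.5 − 0.62q = 2.875 + 0.196q → q_m = 63.2659.
Price p_m = 54.5 − 0.31·63.2659 = 34.8876; MC(q_m) = 2.875 + 0.196·63.2659 = 15.2751.
Competitive q* = 102.0257, so Δq = 38.7598; wedge = 34.8876 − 15.2751 = 19.6125.
DWL = ½ × 38.7598 × 19.6125 = 380.09.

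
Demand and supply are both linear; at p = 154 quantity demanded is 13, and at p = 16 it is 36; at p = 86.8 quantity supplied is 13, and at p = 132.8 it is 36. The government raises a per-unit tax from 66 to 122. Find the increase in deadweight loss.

658

Demand slope = (16 − 154)/(36 − 13) = −6, so p = 232 − 6q.
Supply slope = (132.8 − 86.8)/(36 − 13) = 2, so p = 60.8 + 2q.
Competitive equilibrium: 232 − 6q = 60.8 + 2q → q* = 21.4, p* = 103.6.
For a per-unit tax t: Δq = t/8, so DWL = ½·t·(t/8) = t²/16.
At t = 66: DWL = 272.25. At t = 122: DWL = 930.25.
Increase = 930.25 − 272.25 = 658.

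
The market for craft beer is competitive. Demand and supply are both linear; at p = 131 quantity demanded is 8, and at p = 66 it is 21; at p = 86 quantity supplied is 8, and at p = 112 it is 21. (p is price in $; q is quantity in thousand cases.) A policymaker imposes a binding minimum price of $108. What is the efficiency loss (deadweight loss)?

$11.70 thousand

Demand slope = (66 − 131)/(21 − 8) = −5, so p = 171 − 5q.
Supply slope = (112 − 86)/(21 − 8) = 2, so p = 70 + 2q.
Competitive equilibrium: 171 − 5q = 70 + 2q → q* = 14.4286, p* = 98.8571.
At the floor p = 108, quantity demanded = (171 − 108)/5 = 12.6.
Sellers' marginal cost at q' = 12.6: 70 + 2·12.6 = 95.2.
Δq = 14.4286 − 12.6 = 1.8286; wedge = 108 − 95.2 = 12.8.
DWL = ½ × 1.8286 × 12.8 = $11.70 thousand.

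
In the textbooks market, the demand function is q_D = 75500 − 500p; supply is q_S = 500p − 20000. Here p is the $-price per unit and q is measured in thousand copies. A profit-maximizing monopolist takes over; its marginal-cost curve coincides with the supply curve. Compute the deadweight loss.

In inverse form: demand p = 151 − 0.002q, supply p = 40 + 0.002q.
Competitive equilibrium: 151 − 0.002q = 40 + 0.002q → q* = 27750, p* = 95.5.
Marginal revenue: MR = 151 − 0.004q. Set MR = MC: 151 − 0.004q = 40 + 0.002q → q_m = 18500.
Price p_m = 151 − 0.002·18500 = 114; MC(q_m) = 40 + 0.002·18500 = 77.
Competitive q* = 27750, so Δq = 9250; wedge = 114 − 77 = 37.
The triangle = ½ × 9250 × 37 = $171125 thousand.

$171125 thousand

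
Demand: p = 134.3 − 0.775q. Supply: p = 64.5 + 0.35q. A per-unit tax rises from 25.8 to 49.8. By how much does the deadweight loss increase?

Competitive equilibrium: 134.3 − 0.775q = 64.5 + 0.35q → q* = 62.0444, p* = 86.2156.
For a per-unit tax t: Δq = t/1.125, so DWL = ½·t·(t/1.125) = t²/2.25.
At t = 25.8: DWL = 295.84. At t = 49.8: DWL = 1102.24.
Increase = 1102.24 − 295.84 = 806.40.

806.40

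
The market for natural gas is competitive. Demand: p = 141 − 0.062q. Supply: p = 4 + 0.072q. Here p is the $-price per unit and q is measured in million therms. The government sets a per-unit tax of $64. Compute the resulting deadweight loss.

Competitive equilibrium: 141 − 0.062q = 4 + 0.072q → q* = 1022.3881, p* = 77.6119.
With the tax, the buyer price exceeds the seller price by 64: (141 − 0.062q) − (4 + 0.072q) = 64 → q' = 544.7761.
Δq = 1022.3881 − 544.7761 = 477.612; the wedge equals the tax, 64.
The triangle = ½ × 477.612 × 64 = $15283.58 million.

$15283.58 million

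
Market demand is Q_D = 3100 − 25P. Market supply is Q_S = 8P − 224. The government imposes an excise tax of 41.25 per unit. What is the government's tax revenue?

In inverse form: demand P = 124 − 0.04Q, supply P = 28 + 0.125Q.
Competitive equilibrium: 124 − 0.04Q = 28 + 0.125Q → Q* = 581.8182, P* = 100.7273.
With the tax, the buyer price exceeds the seller price by 41.25: (124 − 0.04Q) − (28 + 0.125Q) = 41.25 → Q' = 331.8182.
Tax revenue = 41.25 × 331.8182 = 13687.50.

13687.50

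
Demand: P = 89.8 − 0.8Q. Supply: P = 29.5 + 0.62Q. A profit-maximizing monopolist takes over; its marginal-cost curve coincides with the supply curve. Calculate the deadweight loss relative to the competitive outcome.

Competitive equilibrium: 89.8 − 0.8Q = 29.5 + 0.62Q → Q* = 42.4648, P* = 55.8282.
Marginal revenue: MR = 89.8 − 1.6Q. Set MR = MC: 89.8 − 1.6Q = 29.5 + 0.62Q → Q_m = 27.1622.
Price P_m = 89.8 − 0.8·27.1622 = 68.0702; MC(Q_m) = 29.5 + 0.62·27.1622 = 46.3406.
Competitive Q* = 42.4648, so ΔQ = 15.3026; wedge = 68.0702 − 46.3406 = 21.7296.
Welfare loss = ½ × 15.3026 × 21.7296 = 166.26.

166.26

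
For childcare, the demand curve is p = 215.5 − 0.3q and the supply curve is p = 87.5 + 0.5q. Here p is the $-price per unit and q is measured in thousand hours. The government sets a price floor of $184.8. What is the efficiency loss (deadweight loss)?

$1330.18 thousand

Competitive equilibrium: 215.5 − 0.3q = 87.5 + 0.5q → q* = 160, p* = 167.5.
At the floor p = 184.8, quantity demanded = (215.5 − 184.8)/0.3 = 102.3333.
Sellers' marginal cost at q' = 102.3333: 87.5 + 0.5·102.3333 = 138.6667.
Δq = 160 − 102.3333 = 57.6667; wedge = 184.8 − 138.6667 = 46.1333.
DWL = ½ × 57.6667 × 46.1333 = $1330.18 thousand.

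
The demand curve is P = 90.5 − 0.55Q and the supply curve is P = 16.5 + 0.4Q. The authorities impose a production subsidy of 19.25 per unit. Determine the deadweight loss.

Competitive equilibrium: 90.5 − 0.55Q = 16.5 + 0.4Q → Q* = 77.8947, P* = 47.6579.
The subsidy lowers effective supply by 19.25: P = 0.4Q − 2.75.
New quantity: 90.5 − 0.55Q = 0.4Q − 2.75 → Q' = 98.1579.
Overproduction ΔQ = 98.1579 − 77.8947 = 20.2632; wedge = subsidy = 19.25.
Deadweight loss = ½ × 20.2632 × 19.25 = 195.03.

195.03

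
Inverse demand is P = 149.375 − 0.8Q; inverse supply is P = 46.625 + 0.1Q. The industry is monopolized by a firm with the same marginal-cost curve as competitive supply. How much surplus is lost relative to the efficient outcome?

Competitive equilibrium: 149.375 − 0.8Q = 46.625 + 0.1Q → Q* = 114.1667, P* = 58.0417.
Marginal revenue: MR = 149.375 − 1.6Q. Set MR = MC: 149.375 − 1.6Q = 46.625 + 0.1Q → Q_m = 60.4412.
Price P_m = 149.375 − 0.8·60.4412 = 101.022; MC(Q_m) = 46.625 + 0.1·60.4412 = 52.6691.
Competitive Q* = 114.1667, so ΔQ = 53.7255; wedge = 101.022 − 52.6691 = 48.3529.
Deadweight loss = ½ × 53.7255 × 48.3529 = 1298.89.

1298.89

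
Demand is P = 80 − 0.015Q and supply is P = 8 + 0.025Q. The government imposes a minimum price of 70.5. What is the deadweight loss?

Competitive equilibrium: 80 − 0.015Q = 8 + 0.025Q → Q* = 1800, P* = 53.
At the floor P = 70.5, quantity demanded = (80 − 70.5)/0.015 = 633.33333.
Sellers' marginal cost at Q' = 633.33333: 8 + 0.025·633.33333 = 23.83333.
ΔQ = 1800 − 633.33333 = 1166.66667; wedge = 70.5 − 23.83333 = 46.66667.
The triangle = ½ × 1166.66667 × 46.66667 = 27222.22.

27222.22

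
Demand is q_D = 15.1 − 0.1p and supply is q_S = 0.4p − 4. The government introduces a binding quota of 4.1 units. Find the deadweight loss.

322.20

In inverse form: demand p = 151 − 10q, supply p = 10 + 2.5q.
Competitive equilibrium: 151 − 10q = 10 + 2.5q → q* = 11.28, p* = 38.2.
At q = 4.1: demand price = 151 − 10·4.1 = 110; supply price = 10 + 2.5·4.1 = 20.25.
Δq = 11.28 − 4.1 = 7.18; wedge = 110 − 20.25 = 89.75.
The triangle = ½ × 7.18 × 89.75 = 322.20.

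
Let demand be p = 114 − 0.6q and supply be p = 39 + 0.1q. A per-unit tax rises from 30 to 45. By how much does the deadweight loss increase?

803.57

Competitive equilibrium: 114 − 0.6q = 39 + 0.1q → q* = 107.1429, p* = 49.7143.
For a per-unit tax t: Δq = t/0.7, so DWL = ½·t·(t/0.7) = t²/1.4.
At t = 30: DWL = 642.857. At t = 45: DWL = 1446.429.
Increase = 1446.429 − 642.857 = 803.57.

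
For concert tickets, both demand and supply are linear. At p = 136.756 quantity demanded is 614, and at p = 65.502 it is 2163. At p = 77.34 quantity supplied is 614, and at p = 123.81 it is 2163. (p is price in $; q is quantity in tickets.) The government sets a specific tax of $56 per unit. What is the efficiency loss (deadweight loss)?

$20631.58

Demand slope = (65.502 − 136.756)/(2163 − 614) = −0.046, so p = 165 − 0.046q.
Supply slope = (123.81 − 77.34)/(2163 − 614) = 0.03, so p = 58.92 + 0.03q.
Competitive equilibrium: 165 − 0.046q = 58.92 + 0.03q → q* = 1395.7895, p* = 100.7937.
With the tax, the buyer price exceeds the seller price by 56: (165 − 0.046q) − (58.92 + 0.03q) = 56 → q' = 658.9474.
Δq = 1395.7895 − 658.9474 = 736.8421; the wedge equals the tax, 56.
The triangle = ½ × 736.8421 × 56 = $20631.58.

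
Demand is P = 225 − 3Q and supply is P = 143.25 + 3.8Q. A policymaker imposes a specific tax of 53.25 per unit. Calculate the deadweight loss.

Competitive equilibrium: 225 − 3Q = 143.25 + 3.8Q → Q* = 12.0221, P* = 188.9338.
With the tax, the buyer price exceeds the seller price by 53.25: (225 − 3Q) − (143.25 + 3.8Q) = 53.25 → Q' = 4.1912.
ΔQ = 12.0221 − 4.1912 = 7.8309; the wedge equals the tax, 53.25.
The triangle = ½ × 7.8309 × 53.25 = 208.50.

208.50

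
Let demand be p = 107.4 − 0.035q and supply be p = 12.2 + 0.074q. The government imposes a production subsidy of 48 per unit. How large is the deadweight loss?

10568.81

Competitive equilibrium: 107.4 − 0.035q = 12.2 + 0.074q → q* = 873.3945, p* = 76.8312.
The subsidy lowers effective supply by 48: p = 0.074q − 35.8.
New quantity: 107.4 − 0.035q = 0.074q − 35.8 → q' = 1313.7615.
Overproduction Δq = 1313.7615 − 873.3945 = 440.367; wedge = subsidy = 48.
Welfare loss = ½ × 440.367 × 48 = 10568.81.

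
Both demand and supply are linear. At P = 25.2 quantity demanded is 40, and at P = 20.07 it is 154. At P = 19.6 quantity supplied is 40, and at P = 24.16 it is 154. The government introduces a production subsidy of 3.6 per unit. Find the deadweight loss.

Demand slope = (20.07 − 25.2)/(154 − 40) = −0.045, so P = 27 − 0.045Q.
Supply slope = (24.16 − 19.6)/(154 − 40) = 0.04, so P = 18 + 0.04Q.
Competitive equilibrium: 27 − 0.045Q = 18 + 0.04Q → Q* = 105.8824, P* = 22.2353.
The subsidy lowers effective supply by 3.6: P = 14.4 + 0.04Q.
New quantity: 27 − 0.045Q = 14.4 + 0.04Q → Q' = 148.2353.
Overproduction ΔQ = 148.2353 − 105.8824 = 42.3529; wedge = subsidy = 3.6.
DWL = ½ × 42.3529 × 3.6 = 76.24.

76.24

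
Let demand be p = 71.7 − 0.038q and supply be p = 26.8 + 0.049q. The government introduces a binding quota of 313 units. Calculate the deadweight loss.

Competitive equilibrium: 71.7 − 0.038q = 26.8 + 0.049q → q* = 516.092, p* = 52.0885.
At q = 313: demand price = 71.7 − 0.038·313 = 59.806; supply price = 26.8 + 0.049·313 = 42.137.
Δq = 516.092 − 313 = 203.092; wedge = 59.806 − 42.137 = 17.669.
DWL = ½ × 203.092 × 17.669 = 1794.22.

1794.22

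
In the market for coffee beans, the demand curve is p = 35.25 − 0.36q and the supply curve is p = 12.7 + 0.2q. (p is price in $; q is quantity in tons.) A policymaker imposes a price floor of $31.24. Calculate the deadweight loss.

$237.58

Competitive equilibrium: 35.25 − 0.36q = 12.7 + 0.2q → q* = 40.2679, p* = 20.7536.
At the floor p = 31.24, quantity demanded = (35.25 − 31.24)/0.36 = 11.1389.
Sellers' marginal cost at q' = 11.1389: 12.7 + 0.2·11.1389 = 14.9278.
Δq = 40.2679 − 11.1389 = 29.129; wedge = 31.24 − 14.9278 = 16.3122.
DWL = ½ × 29.129 × 16.3122 = $237.58.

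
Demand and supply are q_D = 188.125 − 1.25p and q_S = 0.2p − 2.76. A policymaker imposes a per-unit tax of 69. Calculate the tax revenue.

In inverse form: demand p = 150.5 − 0.8q, supply p = 13.8 + 5q.
Competitive equilibrium: 150.5 − 0.8q = 13.8 + 5q → q* = 23.569, p* = 131.6448.
With the tax, the buyer price exceeds the seller price by 69: (150.5 − 0.8q) − (13.8 + 5q) = 69 → q' = 11.6724.
Tax revenue = 69 × 11.6724 = 805.40.

805.40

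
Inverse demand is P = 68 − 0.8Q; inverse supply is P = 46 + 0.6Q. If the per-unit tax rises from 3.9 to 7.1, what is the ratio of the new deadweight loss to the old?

3.314

Competitive equilibrium: 68 − 0.8Q = 46 + 0.6Q → Q* = 15.7143, P* = 55.4286.
For a per-unit tax t: ΔQ = t/1.4, so DWL = ½·t·(t/1.4) = t²/2.8.
At t = 3.9: DWL = 5.432. At t = 7.1: DWL = 18.004.
Ratio = (7.1/3.9)² = 3.314.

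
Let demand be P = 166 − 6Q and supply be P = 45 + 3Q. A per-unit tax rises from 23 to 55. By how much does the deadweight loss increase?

Competitive equilibrium: 166 − 6Q = 45 + 3Q → Q* = 13.4444, P* = 85.3333.
For a per-unit tax t: ΔQ = t/9, so DWL = ½·t·(t/9) = t²/18.
At t = 23: DWL = 29.389. At t = 55: DWL = 168.056.
Increase = 168.056 − 29.389 = 138.67.

138.67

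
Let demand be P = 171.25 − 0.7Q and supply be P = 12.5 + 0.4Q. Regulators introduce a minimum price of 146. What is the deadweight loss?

Competitive equilibrium: 171.25 − 0.7Q = 12.5 + 0.4Q → Q* = 144.3182, P* = 70.2273.
At the floor P = 146, quantity demanded = (171.25 − 146)/0.7 = 36.0714.
Sellers' marginal cost at Q' = 36.0714: 12.5 + 0.4·36.0714 = 26.9286.
ΔQ = 144.3182 − 36.0714 = 108.2468; wedge = 146 − 26.9286 = 119.0714.
Welfare loss = ½ × 108.2468 × 119.0714 = 6444.55.

6444.55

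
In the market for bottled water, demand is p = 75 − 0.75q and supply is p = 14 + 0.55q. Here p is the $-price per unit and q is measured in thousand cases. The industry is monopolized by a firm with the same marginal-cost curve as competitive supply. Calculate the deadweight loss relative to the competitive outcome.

Competitive equilibrium: 75 − 0.75q = 14 + 0.55q → q* = 46.9231, p* = 39.8077.
Marginal revenue: MR = 75 − 1.5q. Set MR = MC: 75 − 1.5q = 14 + 0.55q → q_m = 29.7561.
Price p_m = 75 − 0.75·29.7561 = 52.6829; MC(q_m) = 14 + 0.55·29.7561 = 30.3659.
Competitive q* = 46.9231, so Δq = 17.167; wedge = 52.6829 − 30.3659 = 22.317.
The triangle = ½ × 17.167 × 22.317 = $191.56 thousand.

$191.56 thousand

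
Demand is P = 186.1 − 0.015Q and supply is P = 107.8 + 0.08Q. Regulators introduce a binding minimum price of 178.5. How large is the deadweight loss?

Competitive equilibrium: 186.1 − 0.015Q = 107.8 + 0.08Q → Q* = 824.2105, P* = 173.7368.
At the floor P = 178.5, quantity demanded = (186.1 − 178.5)/0.015 = 506.6667.
Sellers' marginal cost at Q' = 506.6667: 107.8 + 0.08·506.6667 = 148.3333.
ΔQ = 824.2105 − 506.6667 = 317.5438; wedge = 178.5 − 148.3333 = 30.1667.
Welfare loss = ½ × 317.5438 × 30.1667 = 4789.62.

4789.62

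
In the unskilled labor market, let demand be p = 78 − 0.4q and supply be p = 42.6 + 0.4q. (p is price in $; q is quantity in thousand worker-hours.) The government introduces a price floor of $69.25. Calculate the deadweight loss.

$200.26 thousand

Competitive equilibrium: 78 − 0.4q = 42.6 + 0.4q → q* = 44.25, p* = 60.3.
At the floor p = 69.25, quantity demanded = (78 − 69.25)/0.4 = 21.875.
Sellers' marginal cost at q' = 21.875: 42.6 + 0.4·21.875 = 51.35.
Δq = 44.25 − 21.875 = 22.375; wedge = 69.25 − 51.35 = 17.9.
Deadweight loss = ½ × 22.375 × 17.9 = $200.26 thousand.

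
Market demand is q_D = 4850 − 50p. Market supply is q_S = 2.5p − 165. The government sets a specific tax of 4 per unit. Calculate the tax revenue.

257.14

In inverse form: demand p = 97 − 0.02q, supply p = 66 + 0.4q.
Competitive equilibrium: 97 − 0.02q = 66 + 0.4q → q* = 73.8095, p* = 95.5238.
With the tax, the buyer price exceeds the seller price by 4: (97 − 0.02q) − (66 + 0.4q) = 4 → q' = 64.2857.
Tax revenue = 4 × 64.2857 = 257.14.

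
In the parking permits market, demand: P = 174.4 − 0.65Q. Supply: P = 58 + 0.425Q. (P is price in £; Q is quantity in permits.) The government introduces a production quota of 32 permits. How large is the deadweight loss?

Competitive equilibrium: 174.4 − 0.65Q = 58 + 0.425Q → Q* = 108.2791, P* = 104.0186.
At Q = 32: demand price = 174.4 − 0.65·32 = 153.6; supply price = 58 + 0.425·32 = 71.6.
ΔQ = 108.2791 − 32 = 76.2791; wedge = 153.6 − 71.6 = 82.
Deadweight loss = ½ × 76.2791 × 82 = £3127.44.

£3127.44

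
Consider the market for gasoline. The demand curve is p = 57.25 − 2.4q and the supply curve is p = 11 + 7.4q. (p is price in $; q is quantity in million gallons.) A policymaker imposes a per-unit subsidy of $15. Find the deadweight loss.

$11.48 million

Competitive equilibrium: 57.25 − 2.4q = 11 + 7.4q → q* = 4.7194, p* = 45.9235.
The subsidy lowers effective supply by 15: p = 7.4q − 4.
New quantity: 57.25 − 2.4q = 7.4q − 4 → q' = 6.25.
Overproduction Δq = 6.25 − 4.7194 = 1.5306; wedge = subsidy = 15.
DWL = ½ × 1.5306 × 15 = $11.48 million.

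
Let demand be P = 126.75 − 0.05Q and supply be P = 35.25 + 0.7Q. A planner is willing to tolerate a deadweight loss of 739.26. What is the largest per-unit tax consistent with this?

33.3

Competitive equilibrium: 126.75 − 0.05Q = 35.25 + 0.7Q → Q* = 122, P* = 120.65.
A tax t gives ΔQ = t/0.75 and wedge t, so DWL = t²/1.5.
t²/1.5 = 739.26 → t² = 1108.89 → t = 33.3.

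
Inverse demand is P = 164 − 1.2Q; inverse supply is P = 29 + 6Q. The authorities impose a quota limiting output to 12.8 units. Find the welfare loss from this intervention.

127.449

Competitive equilibrium: 164 − 1.2Q = 29 + 6Q → Q* = 18.75, P* = 141.5.
At Q = 12.8: demand price = 164 − 1.2·12.8 = 148.64; supply price = 29 + 6·12.8 = 105.8.
ΔQ = 18.75 − 12.8 = 5.95; wedge = 148.64 − 105.8 = 42.84.
Deadweight loss = ½ × 5.95 × 42.84 = 127.449.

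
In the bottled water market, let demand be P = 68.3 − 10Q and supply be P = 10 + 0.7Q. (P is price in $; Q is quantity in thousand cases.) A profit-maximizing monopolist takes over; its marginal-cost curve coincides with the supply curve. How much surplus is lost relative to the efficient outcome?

Competitive equilibrium: 68.3 − 10Q = 10 + 0.7Q → Q* = 5.4486, P* = 13.814.
Marginal revenue: MR = 68.3 − 20Q. Set MR = MC: 68.3 − 20Q = 10 + 0.7Q → Q_m = 2.8164.
Price P_m = 68.3 − 10·2.8164 = 40.136; MC(Q_m) = 10 + 0.7·2.8164 = 11.9715.
Competitive Q* = 5.4486, so ΔQ = 2.6322; wedge = 40.136 − 11.9715 = 28.1645.
DWL = ½ × 2.6322 × 28.1645 = $37.07 thousand.

$37.07 thousand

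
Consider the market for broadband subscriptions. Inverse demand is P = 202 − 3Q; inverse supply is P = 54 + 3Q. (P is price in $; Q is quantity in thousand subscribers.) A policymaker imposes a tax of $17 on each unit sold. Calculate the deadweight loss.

Competitive equilibrium: 202 − 3Q = 54 + 3Q → Q* = 24.6667, P* = 128.
With the tax, the buyer price exceeds the seller price by 17: (202 − 3Q) − (54 + 3Q) = 17 → Q' = 21.8333.
ΔQ = 24.6667 − 21.8333 = 2.8334; the wedge equals the tax, 17.
DWL = ½ × 2.8334 × 17 = $24.08 thousand.

$24.08 thousand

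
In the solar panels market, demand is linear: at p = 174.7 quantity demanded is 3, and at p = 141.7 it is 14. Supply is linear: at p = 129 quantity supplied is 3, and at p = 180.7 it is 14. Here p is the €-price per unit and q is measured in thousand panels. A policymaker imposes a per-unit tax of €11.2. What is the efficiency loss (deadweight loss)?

Demand slope = (141.7 − 174.7)/(14 − 3) = −3, so p = 183.7 − 3q.
Supply slope = (180.7 − 129)/(14 − 3) = 4.7, so p = 114.9 + 4.7q.
Competitive equilibrium: 183.7 − 3q = 114.9 + 4.7q → q* = 8.9351, p* = 156.8948.
With the tax, the buyer price exceeds the seller price by 11.2: (183.7 − 3q) − (114.9 + 4.7q) = 11.2 → q' = 7.4805.
Δq = 8.9351 − 7.4805 = 1.4546; the wedge equals the tax, 11.2.
DWL = ½ × 1.4546 × 11.2 = €8.15 thousand.

€8.15 thousand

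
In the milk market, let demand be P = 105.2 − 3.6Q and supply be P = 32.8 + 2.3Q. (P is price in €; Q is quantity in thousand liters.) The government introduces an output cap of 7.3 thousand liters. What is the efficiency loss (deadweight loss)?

€72.90 thousand

Competitive equilibrium: 105.2 − 3.6Q = 32.8 + 2.3Q → Q* = 12.2712, P* = 61.0237.
At Q = 7.3: demand price = 105.2 − 3.6·7.3 = 78.92; supply price = 32.8 + 2.3·7.3 = 49.59.
ΔQ = 12.2712 − 7.3 = 4.9712; wedge = 78.92 − 49.59 = 29.33.
DWL = ½ × 4.9712 × 29.33 = €72.90 thousand.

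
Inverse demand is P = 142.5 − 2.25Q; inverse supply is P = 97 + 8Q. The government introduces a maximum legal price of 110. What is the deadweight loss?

Competitive equilibrium: 142.5 − 2.25Q = 97 + 8Q → Q* = 4.439, P* = 132.5122.
At the ceiling P = 110, quantity supplied = (110 − 97)/8 = 1.625.
Willingness to pay at Q' = 1.625: 142.5 − 2.25·1.625 = 138.8438.
ΔQ = 4.439 − 1.625 = 2.814; wedge = 138.8438 − 110 = 28.8438.
Deadweight loss = ½ × 2.814 × 28.8438 = 40.58.

40.58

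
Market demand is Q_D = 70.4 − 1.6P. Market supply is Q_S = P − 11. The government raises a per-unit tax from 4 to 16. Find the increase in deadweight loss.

In inverse form: demand P = 44 − 0.625Q, supply P = 11 + Q.
Competitive equilibrium: 44 − 0.625Q = 11 + Q → Q* = 20.3077, P* = 31.3077.
For a per-unit tax t: ΔQ = t/1.625, so DWL = ½·t·(t/1.625) = t²/3.25.
At t = 4: DWL = 4.923. At t = 16: DWL = 78.769.
Increase = 78.769 − 4.923 = 73.85.

73.85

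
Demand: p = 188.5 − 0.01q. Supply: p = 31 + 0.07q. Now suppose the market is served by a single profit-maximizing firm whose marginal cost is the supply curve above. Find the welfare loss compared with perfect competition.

1914.06

Competitive equilibrium: 188.5 − 0.01q = 31 + 0.07q → q* = 1968.75, p* = 168.8125.
Marginal revenue: MR = 188.5 − 0.02q. Set MR = MC: 188.5 − 0.02q = 31 + 0.07q → q_m = 1750.
Price p_m = 188.5 − 0.01·1750 = 171; MC(q_m) = 31 + 0.07·1750 = 153.5.
Competitive q* = 1968.75, so Δq = 218.75; wedge = 171 − 153.5 = 17.5.
Deadweight loss = ½ × 218.75 × 17.5 = 1914.06.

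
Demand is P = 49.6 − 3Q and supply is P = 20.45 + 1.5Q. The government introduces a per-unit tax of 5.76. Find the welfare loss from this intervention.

Competitive equilibrium: 49.6 − 3Q = 20.45 + 1.5Q → Q* = 6.4778, P* = 30.1667.
With the tax, the buyer price exceeds the seller price by 5.76: (49.6 − 3Q) − (20.45 + 1.5Q) = 5.76 → Q' = 5.1978.
ΔQ = 6.4778 − 5.1978 = 1.28; the wedge equals the tax, 5.76.
Welfare loss = ½ × 1.28 × 5.76 = 3.69.

3.69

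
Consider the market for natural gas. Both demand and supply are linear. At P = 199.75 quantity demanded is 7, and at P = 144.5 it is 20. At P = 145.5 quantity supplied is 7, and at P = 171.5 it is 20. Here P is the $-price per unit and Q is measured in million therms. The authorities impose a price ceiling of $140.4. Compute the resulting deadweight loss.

$394.10 million

Demand slope = (144.5 − 199.75)/(20 − 7) = −4.25, so P = 229.5 − 4.25Q.
Supply slope = (171.5 − 145.5)/(20 − 7) = 2, so P = 131.5 + 2Q.
Competitive equilibrium: 229.5 − 4.25Q = 131.5 + 2Q → Q* = 15.68, P* = 162.86.
At the ceiling P = 140.4, quantity supplied = (140.4 − 131.5)/2 = 4.45.
Willingness to pay at Q' = 4.45: 229.5 − 4.25·4.45 = 210.5875.
ΔQ = 15.68 − 4.45 = 11.23; wedge = 210.5875 − 140.4 = 70.1875.
Deadweight loss = ½ × 11.23 × 70.1875 = $394.10 million.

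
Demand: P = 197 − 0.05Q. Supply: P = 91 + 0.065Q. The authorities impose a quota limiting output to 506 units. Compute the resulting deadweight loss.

Competitive equilibrium: 197 − 0.05Q = 91 + 0.065Q → Q* = 921.7391, P* = 150.913.
At Q = 506: demand price = 197 − 0.05·506 = 171.7; supply price = 91 + 0.065·506 = 123.89.
ΔQ = 921.7391 − 506 = 415.7391; wedge = 171.7 − 123.89 = 47.81.
Deadweight loss = ½ × 415.7391 × 47.81 = 9938.24.

9938.24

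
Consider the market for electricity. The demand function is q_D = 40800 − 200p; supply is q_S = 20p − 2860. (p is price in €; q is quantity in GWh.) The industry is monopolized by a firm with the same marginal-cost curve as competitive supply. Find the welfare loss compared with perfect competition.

€234.91

In inverse form: demand p = 204 − 0.005q, supply p = 143 + 0.05q.
Competitive equilibrium: 204 − 0.005q = 143 + 0.05q → q* = 1109.0909, p* = 198.4545.
Marginal revenue: MR = 204 − 0.01q. Set MR = MC: 204 − 0.01q = 143 + 0.05q → q_m = 1016.6667.
Price p_m = 204 − 0.005·1016.6667 = 198.9167; MC(q_m) = 143 + 0.05·1016.6667 = 193.8333.
Competitive q* = 1109.0909, so Δq = 92.4242; wedge = 198.9167 − 193.8333 = 5.0834.
The triangle = ½ × 92.4242 × 5.0834 = €234.91.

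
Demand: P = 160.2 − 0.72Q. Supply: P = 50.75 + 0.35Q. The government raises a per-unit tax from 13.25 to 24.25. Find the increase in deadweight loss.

Competitive equilibrium: 160.2 − 0.72Q = 50.75 + 0.35Q → Q* = 102.2897, P* = 86.5514.
For a per-unit tax t: ΔQ = t/1.07, so DWL = ½·t·(t/1.07) = t²/2.14.
At t = 13.25: DWL = 82.039. At t = 24.25: DWL = 274.796.
Increase = 274.796 − 82.039 = 192.76.

192.76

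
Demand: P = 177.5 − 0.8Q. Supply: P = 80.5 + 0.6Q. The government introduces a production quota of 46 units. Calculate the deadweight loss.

379.56

Competitive equilibrium: 177.5 − 0.8Q = 80.5 + 0.6Q → Q* = 69.2857, P* = 122.0714.
At Q = 46: demand price = 177.5 − 0.8·46 = 140.7; supply price = 80.5 + 0.6·46 = 108.1.
ΔQ = 69.2857 − 46 = 23.2857; wedge = 140.7 − 108.1 = 32.6.
Welfare loss = ½ × 23.2857 × 32.6 = 379.56.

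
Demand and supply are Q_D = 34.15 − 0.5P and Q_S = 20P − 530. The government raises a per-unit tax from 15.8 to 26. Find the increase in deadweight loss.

In inverse form: demand P = 68.3 − 2Q, supply P = 26.5 + 0.05Q.
Competitive equilibrium: 68.3 − 2Q = 26.5 + 0.05Q → Q* = 20.3902, P* = 27.5195.
For a per-unit tax t: ΔQ = t/2.05, so DWL = ½·t·(t/2.05) = t²/4.1.
At t = 15.8: DWL = 60.888. At t = 26: DWL = 164.878.
Increase = 164.878 − 60.888 = 103.99.

103.99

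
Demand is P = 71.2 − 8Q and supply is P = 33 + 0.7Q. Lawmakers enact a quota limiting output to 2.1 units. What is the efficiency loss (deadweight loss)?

22.83

Competitive equilibrium: 71.2 − 8Q = 33 + 0.7Q → Q* = 4.3908, P* = 36.0736.
At Q = 2.1: demand price = 71.2 − 8·2.1 = 54.4; supply price = 33 + 0.7·2.1 = 34.47.
ΔQ = 4.3908 − 2.1 = 2.2908; wedge = 54.4 − 34.47 = 19.93.
Deadweight loss = ½ × 2.2908 × 19.93 = 22.83.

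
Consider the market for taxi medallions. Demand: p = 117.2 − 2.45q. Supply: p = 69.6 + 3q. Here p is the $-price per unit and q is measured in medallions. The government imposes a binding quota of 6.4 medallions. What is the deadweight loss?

$14.84

Competitive equilibrium: 117.2 − 2.45q = 69.6 + 3q → q* = 8.7339, p* = 95.8018.
At q = 6.4: demand price = 117.2 − 2.45·6.4 = 101.52; supply price = 69.6 + 3·6.4 = 88.8.
Δq = 8.7339 − 6.4 = 2.3339; wedge = 101.52 − 88.8 = 12.72.
Deadweight loss = ½ × 2.3339 × 12.72 = $14.84.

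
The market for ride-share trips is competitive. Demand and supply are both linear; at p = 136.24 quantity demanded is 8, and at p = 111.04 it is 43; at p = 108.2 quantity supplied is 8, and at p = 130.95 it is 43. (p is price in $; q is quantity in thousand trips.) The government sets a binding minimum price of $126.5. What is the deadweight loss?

$32.99 thousand

Demand slope = (111.04 − 136.24)/(43 − 8) = −0.72, so p = 142 − 0.72q.
Supply slope = (130.95 − 108.2)/(43 − 8) = 0.65, so p = 103 + 0.65q.
Competitive equilibrium: 142 − 0.72q = 103 + 0.65q → q* = 28.4672, p* = 121.5036.
At the floor p = 126.5, quantity demanded = (142 − 126.5)/0.72 = 21.5278.
Sellers' marginal cost at q' = 21.5278: 103 + 0.65·21.5278 = 116.9931.
Δq = 28.4672 − 21.5278 = 6.9394; wedge = 126.5 − 116.9931 = 9.5069.
The triangle = ½ × 6.9394 × 9.5069 = $32.99 thousand.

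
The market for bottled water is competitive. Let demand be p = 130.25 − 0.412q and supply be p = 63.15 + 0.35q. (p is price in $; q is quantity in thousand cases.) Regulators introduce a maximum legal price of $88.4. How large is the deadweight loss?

Competitive equilibrium: 130.25 − 0.412q = 63.15 + 0.35q → q* = 88.0577, p* = 93.9702.
At the ceiling p = 88.4, quantity supplied = (88.4 − 63.15)/0.35 = 72.1429.
Willingness to pay at q' = 72.1429: 130.25 − 0.412·72.1429 = 100.5271.
Δq = 88.0577 − 72.1429 = 15.9148; wedge = 100.5271 − 88.4 = 12.1271.
The triangle = ½ × 15.9148 × 12.1271 = $96.50 thousand.

$96.50 thousand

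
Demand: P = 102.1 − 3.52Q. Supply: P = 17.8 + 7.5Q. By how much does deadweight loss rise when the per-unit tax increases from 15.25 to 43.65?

75.90

Competitive equilibrium: 102.1 − 3.52Q = 17.8 + 7.5Q → Q* = 7.6497, P* = 75.173.
For a per-unit tax t: ΔQ = t/11.02, so DWL = ½·t·(t/11.02) = t²/22.04.
At t = 15.25: DWL = 10.552. At t = 43.65: DWL = 86.448.
Increase = 86.448 − 10.552 = 75.90.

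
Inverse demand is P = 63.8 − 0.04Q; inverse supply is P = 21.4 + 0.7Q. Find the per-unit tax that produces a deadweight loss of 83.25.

Competitive equilibrium: 63.8 − 0.04Q = 21.4 + 0.7Q → Q* = 57.2973, P* = 61.5081.
A tax t gives ΔQ = t/0.74 and wedge t, so DWL = t²/1.48.
t²/1.48 = 83.25 → t² = 123.21 → t = 11.1.

11.1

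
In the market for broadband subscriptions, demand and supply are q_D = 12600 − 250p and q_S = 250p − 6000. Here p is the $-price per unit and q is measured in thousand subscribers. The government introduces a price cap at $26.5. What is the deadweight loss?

In inverse form: demand p = 50.4 − 0.004q, supply p = 24 + 0.004q.
Competitive equilibrium: 50.4 − 0.004q = 24 + 0.004q → q* = 3300, p* = 37.2.
At the ceiling p = 26.5, quantity supplied = (26.5 − 24)/0.004 = 625.
Willingness to pay at q' = 625: 50.4 − 0.004·625 = 47.9.
Δq = 3300 − 625 = 2675; wedge = 47.9 − 26.5 = 21.4.
The triangle = ½ × 2675 × 21.4 = $28622.50 thousand.

$28622.50 thousand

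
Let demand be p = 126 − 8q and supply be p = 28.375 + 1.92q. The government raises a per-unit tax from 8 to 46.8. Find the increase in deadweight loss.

Competitive equilibrium: 126 − 8q = 28.375 + 1.92q → q* = 9.8412, p* = 47.2702.
For a per-unit tax t: Δq = t/9.92, so DWL = ½·t·(t/9.92) = t²/19.84.
At t = 8: DWL = 3.226. At t = 46.8: DWL = 110.395.
Increase = 110.395 − 3.226 = 107.17.

107.17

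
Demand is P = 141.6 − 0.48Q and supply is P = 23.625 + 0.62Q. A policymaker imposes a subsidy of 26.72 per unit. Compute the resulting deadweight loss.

Competitive equilibrium: 141.6 − 0.48Q = 23.625 + 0.62Q → Q* = 107.25, P* = 90.12.
The subsidy lowers effective supply by 26.72: P = 0.62Q − 3.095.
New quantity: 141.6 − 0.48Q = 0.62Q − 3.095 → Q' = 131.5409.
Overproduction ΔQ = 131.5409 − 107.25 = 24.2909; wedge = subsidy = 26.72.
DWL = ½ × 24.2909 × 26.72 = 324.53.

324.53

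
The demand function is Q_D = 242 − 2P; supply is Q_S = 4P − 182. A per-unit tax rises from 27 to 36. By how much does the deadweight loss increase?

In inverse form: demand P = 121 − 0.5Q, supply P = 45.5 + 0.25Q.
Competitive equilibrium: 121 − 0.5Q = 45.5 + 0.25Q → Q* = 100.6667, P* = 70.6667.
For a per-unit tax t: ΔQ = t/0.75, so DWL = ½·t·(t/0.75) = t²/1.5.
At t = 27: DWL = 486. At t = 36: DWL = 864.
Increase = 864 − 486 = 378.

378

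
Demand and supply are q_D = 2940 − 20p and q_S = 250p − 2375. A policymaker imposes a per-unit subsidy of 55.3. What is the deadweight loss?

28315.65

In inverse form: demand p = 147 − 0.05q, supply p = 9.5 + 0.004q.
Competitive equilibrium: 147 − 0.05q = 9.5 + 0.004q → q* = 2546.2963, p* = 19.6852.
The subsidy lowers effective supply by 55.3: p = 0.004q − 45.8.
New quantity: 147 − 0.05q = 0.004q − 45.8 → q' = 3570.3704.
Overproduction Δq = 3570.3704 − 2546.2963 = 1024.0741; wedge = subsidy = 55.3.
DWL = ½ × 1024.0741 × 55.3 = 28315.65.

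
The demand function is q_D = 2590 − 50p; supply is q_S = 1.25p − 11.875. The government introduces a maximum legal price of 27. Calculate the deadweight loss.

In inverse form: demand p = 51.8 − 0.02q, supply p = 9.5 + 0.8q.
Competitive equilibrium: 51.8 − 0.02q = 9.5 + 0.8q → q* = 51.5854, p* = 50.7683.
At the ceiling p = 27, quantity supplied = (27 − 9.5)/0.8 = 21.875.
Willingness to pay at q' = 21.875: 51.8 − 0.02·21.875 = 51.3625.
Δq = 51.5854 − 21.875 = 29.7104; wedge = 51.3625 − 27 = 24.3625.
DWL = ½ × 29.7104 × 24.3625 = 361.91.

361.91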